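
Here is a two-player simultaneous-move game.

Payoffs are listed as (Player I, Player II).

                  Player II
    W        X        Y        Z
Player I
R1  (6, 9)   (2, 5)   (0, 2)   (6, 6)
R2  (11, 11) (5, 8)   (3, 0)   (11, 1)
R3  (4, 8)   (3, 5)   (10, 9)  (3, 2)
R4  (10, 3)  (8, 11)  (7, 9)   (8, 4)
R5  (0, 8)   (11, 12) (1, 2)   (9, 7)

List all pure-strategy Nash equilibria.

Pure-strategy Nash equilibria: (R2, W); (R3, Y); (R5, X)

Player I against W: payoffs 6, 11, 4, 10, 0 → best response R2.
Player I against X: payoffs 2, 5, 3, 8, 11 → best response R5.
Player I against Y: payoffs 0, 3, 10, 7, 1 → best response R3.
Player I against Z: payoffs 6, 11, 3, 8, 9 → best response R2.
Player II against R1: payoffs 9, 5, 2, 6 → best response W.
Player II against R2: payoffs 11, 8, 0, 1 → best response W.
Player II against R3: payoffs 8, 5, 9, 2 → best response Y.
Player II against R4: payoffs 3, 11, 9, 4 → best response X.
Player II against R5: payoffs 8, 12, 2, 7 → best response X.
Mutual best responses: (R2, W); (R3, Y); (R5, X).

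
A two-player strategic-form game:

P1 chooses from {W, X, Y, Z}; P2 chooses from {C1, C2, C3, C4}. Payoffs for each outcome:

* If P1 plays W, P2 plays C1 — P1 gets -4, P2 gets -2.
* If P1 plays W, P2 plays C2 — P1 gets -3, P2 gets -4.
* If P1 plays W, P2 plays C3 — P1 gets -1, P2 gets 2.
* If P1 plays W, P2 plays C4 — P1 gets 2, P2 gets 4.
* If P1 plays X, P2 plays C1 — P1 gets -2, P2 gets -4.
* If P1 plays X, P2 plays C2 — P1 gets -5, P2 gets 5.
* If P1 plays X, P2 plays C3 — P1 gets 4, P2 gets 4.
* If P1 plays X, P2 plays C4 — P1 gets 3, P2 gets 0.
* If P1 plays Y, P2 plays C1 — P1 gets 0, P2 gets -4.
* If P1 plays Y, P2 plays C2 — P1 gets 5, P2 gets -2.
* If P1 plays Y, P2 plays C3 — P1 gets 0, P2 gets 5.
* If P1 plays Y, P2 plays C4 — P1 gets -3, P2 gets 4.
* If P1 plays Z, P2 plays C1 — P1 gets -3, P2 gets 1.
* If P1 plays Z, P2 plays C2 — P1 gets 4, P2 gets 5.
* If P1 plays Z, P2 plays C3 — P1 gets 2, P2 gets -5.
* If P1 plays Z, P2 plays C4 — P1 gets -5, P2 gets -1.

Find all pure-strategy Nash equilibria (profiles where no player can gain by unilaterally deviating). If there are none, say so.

For each player, find the best response to each opponent profile; mutual best responses are the pure NE.
P1 against C1: payoffs -4, -2, 0, -3 → best response Y.
P1 against C2: payoffs -3, -5, 5, 4 → best response Y.
P1 against C3: payoffs -1, 4, 0, 2 → best response X.
P1 against C4: payoffs 2, 3, -3, -5 → best response X.
P2 against W: payoffs -2, -4, 2, 4 → best response C4.
P2 against X: payoffs -4, 5, 4, 0 → best response C2.
P2 against Y: payoffs -4, -2, 5, 4 → best response C3.
P2 against Z: payoffs 1, 5, -5, -1 → best response C2.
No profile is a mutual best response for all players.

No pure-strategy Nash equilibrium.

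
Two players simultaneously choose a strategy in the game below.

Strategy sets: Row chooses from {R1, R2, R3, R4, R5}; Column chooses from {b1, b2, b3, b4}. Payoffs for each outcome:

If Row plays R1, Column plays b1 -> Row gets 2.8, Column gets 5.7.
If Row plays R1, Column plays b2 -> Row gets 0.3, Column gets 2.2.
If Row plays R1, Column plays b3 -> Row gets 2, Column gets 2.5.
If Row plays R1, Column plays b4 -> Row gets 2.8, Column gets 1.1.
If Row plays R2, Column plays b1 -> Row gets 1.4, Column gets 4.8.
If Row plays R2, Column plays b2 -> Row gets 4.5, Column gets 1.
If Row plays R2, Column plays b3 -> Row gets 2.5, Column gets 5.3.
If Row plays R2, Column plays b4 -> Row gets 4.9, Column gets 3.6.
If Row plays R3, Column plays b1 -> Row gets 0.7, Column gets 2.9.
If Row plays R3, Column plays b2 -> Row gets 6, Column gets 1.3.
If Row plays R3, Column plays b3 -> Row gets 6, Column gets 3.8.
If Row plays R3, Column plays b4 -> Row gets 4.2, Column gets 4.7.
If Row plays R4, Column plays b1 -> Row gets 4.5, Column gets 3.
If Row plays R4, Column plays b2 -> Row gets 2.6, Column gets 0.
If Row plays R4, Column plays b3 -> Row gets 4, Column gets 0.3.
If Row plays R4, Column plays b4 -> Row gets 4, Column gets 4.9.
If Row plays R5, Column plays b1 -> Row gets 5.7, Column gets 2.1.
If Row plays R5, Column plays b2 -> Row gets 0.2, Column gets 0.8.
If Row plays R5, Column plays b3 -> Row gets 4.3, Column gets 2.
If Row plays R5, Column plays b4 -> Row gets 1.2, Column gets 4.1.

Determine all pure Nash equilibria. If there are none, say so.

For each player, find the best response to each opponent profile; mutual best responses are the pure NE.
Row against b1: payoffs 2.8, 1.4, 0.7, 4.5, 5.7 → best response R5.
Row against b2: payoffs 0.3, 4.5, 6, 2.6, 0.2 → best response R3.
Row against b3: payoffs 2, 2.5, 6, 4, 4.3 → best response R3.
Row against b4: payoffs 2.8, 4.9, 4.2, 4, 1.2 → best response R2.
Column against R1: payoffs 5.7, 2.2, 2.5, 1.1 → best response b1.
Column against R2: payoffs 4.8, 1, 5.3, 3.6 → best response b3.
Column against R3: payoffs 2.9, 1.3, 3.8, 4.7 → best response b4.
Column against R4: payoffs 3, 0, 0.3, 4.9 → best response b4.
Column against R5: payoffs 2.1, 0.8, 2, 4.1 → best response b4.
No profile is a mutual best response for all players.

No pure-strategy Nash equilibrium.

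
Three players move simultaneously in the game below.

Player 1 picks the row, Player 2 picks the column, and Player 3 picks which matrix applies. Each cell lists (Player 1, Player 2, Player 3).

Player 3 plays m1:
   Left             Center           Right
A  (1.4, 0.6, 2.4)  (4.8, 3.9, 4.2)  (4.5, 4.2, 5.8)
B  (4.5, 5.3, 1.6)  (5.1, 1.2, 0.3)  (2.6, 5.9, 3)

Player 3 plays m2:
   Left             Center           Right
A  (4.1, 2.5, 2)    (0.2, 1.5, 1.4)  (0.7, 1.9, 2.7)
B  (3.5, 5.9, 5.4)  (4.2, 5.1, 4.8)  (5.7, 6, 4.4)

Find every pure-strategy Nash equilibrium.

Pure-strategy Nash equilibria: (A, Right, m1), (B, Right, m2)

Player 1 against (Left, m1): payoffs 1.4, 4.5 → best response B.
Player 1 against (Left, m2): payoffs 4.1, 3.5 → best response A.
Player 1 against (Center, m1): payoffs 4.8, 5.1 → best response B.
Player 1 against (Center, m2): payoffs 0.2, 4.2 → best response B.
Player 1 against (Right, m1): payoffs 4.5, 2.6 → best response A.
Player 1 against (Right, m2): payoffs 0.7, 5.7 → best response B.
Player 2 against (A, m1): payoffs 0.6, 3.9, 4.2 → best response Right.
Player 2 against (A, m2): payoffs 2.5, 1.5, 1.9 → best response Left.
Player 2 against (B, m1): payoffs 5.3, 1.2, 5.9 → best response Right.
Player 2 against (B, m2): payoffs 5.9, 5.1, 6 → best response Right.
Player 3 against (A, Left): payoffs 2.4, 2 → best response m1.
Player 3 against (A, Center): payoffs 4.2, 1.4 → best response m1.
Player 3 against (A, Right): payoffs 5.8, 2.7 → best response m1.
Player 3 against (B, Left): payoffs 1.6, 5.4 → best response m2.
Player 3 against (B, Center): payoffs 0.3, 4.8 → best response m2.
Player 3 against (B, Right): payoffs 3, 4.4 → best response m2.
Mutual best responses: (A, Right, m1); (B, Right, m2).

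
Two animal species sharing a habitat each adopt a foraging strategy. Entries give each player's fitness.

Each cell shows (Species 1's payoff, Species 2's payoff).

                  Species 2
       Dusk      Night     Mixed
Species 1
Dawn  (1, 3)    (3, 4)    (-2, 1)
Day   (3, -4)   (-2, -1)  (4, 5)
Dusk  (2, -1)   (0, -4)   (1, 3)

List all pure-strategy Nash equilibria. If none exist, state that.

For each strategy profile, look for a profitable unilateral deviation.
(Dawn, Dusk): Species 1 can switch to Day (1 → 3). Not NE.
(Dawn, Night): Species 1 gets 3, best alternative 0; Species 2 gets 4, best alternative 3. No profitable deviation — NE.
(Dawn, Mixed): Species 1 can switch to Day (-2 → 4). Not NE.
(Day, Dusk): Species 2 can switch to Night (-4 → -1). Not NE.
(Day, Night): Species 1 can switch to Dawn (-2 → 3). Not NE.
(Day, Mixed): Species 1 gets 4, best alternative 1; Species 2 gets 5, best alternative -1. No profitable deviation — NE.
(Dusk, Dusk): Species 1 can switch to Day (2 → 3). Not NE.
(Dusk, Night): Species 1 can switch to Dawn (0 → 3). Not NE.
(Dusk, Mixed): Species 1 can switch to Day (1 → 4). Not NE.

Pure-strategy Nash equilibria: (Dawn, Night); (Day, Mixed)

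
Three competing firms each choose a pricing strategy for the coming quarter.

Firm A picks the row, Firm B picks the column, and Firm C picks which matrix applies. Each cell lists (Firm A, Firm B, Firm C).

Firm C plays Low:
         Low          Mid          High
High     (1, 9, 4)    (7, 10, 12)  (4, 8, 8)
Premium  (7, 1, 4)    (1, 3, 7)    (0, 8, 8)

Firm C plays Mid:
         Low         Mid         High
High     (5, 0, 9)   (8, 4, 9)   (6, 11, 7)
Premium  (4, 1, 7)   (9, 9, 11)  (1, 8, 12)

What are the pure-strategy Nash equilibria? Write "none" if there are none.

(High, Mid, Low); (Premium, Mid, Mid)

(High, Low, Low): Firm A can switch to Premium (1 → 7). Not NE.
(High, Low, Mid): Firm B can switch to Mid (0 → 4). Not NE.
(High, Mid, Low): Firm A gets 7, best alternative 1; Firm B gets 10, best alternative 9; Firm C gets 12, best alternative 9. No profitable deviation — NE.
(High, Mid, Mid): Firm A can switch to Premium (8 → 9). Not NE.
(High, High, Low): Firm B can switch to Low (8 → 9). Not NE.
(High, High, Mid): Firm C can switch to Low (7 → 8). Not NE.
(Premium, Low, Low): Firm B can switch to Mid (1 → 3). Not NE.
(Premium, Low, Mid): Firm A can switch to High (4 → 5). Not NE.
(Premium, Mid, Low): Firm A can switch to High (1 → 7). Not NE.
(Premium, Mid, Mid): Firm A gets 9, best alternative 8; Firm B gets 9, best alternative 8; Firm C gets 11, best alternative 7. No profitable deviation — NE.
(Premium, High, Low): Firm A can switch to High (0 → 4). Not NE.
(Premium, High, Mid): Firm A can switch to High (1 → 6). Not NE.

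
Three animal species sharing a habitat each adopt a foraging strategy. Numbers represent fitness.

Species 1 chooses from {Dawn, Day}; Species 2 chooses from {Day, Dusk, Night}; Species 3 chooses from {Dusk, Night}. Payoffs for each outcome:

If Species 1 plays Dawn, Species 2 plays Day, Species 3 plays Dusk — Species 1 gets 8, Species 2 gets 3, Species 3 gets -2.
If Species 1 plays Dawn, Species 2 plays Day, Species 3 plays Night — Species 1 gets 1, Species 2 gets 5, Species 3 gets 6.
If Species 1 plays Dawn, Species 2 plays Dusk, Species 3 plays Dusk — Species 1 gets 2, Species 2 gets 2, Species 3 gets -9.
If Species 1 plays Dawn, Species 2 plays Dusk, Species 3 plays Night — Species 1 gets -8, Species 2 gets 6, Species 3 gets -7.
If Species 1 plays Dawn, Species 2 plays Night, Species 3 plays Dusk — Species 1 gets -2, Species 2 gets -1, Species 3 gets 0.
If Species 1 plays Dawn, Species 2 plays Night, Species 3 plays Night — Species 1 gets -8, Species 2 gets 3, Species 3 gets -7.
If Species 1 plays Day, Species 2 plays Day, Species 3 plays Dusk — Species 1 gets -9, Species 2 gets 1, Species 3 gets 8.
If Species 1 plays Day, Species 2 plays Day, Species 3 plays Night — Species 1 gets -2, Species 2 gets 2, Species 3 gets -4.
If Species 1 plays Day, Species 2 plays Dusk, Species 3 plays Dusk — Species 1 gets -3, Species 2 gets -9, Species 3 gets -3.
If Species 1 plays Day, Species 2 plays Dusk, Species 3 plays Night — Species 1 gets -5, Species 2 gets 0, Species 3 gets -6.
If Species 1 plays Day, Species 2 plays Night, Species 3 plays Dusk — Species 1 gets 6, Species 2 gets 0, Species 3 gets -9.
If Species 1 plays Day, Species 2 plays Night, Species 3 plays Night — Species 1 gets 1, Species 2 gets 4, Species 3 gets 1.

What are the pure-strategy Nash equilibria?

Species 1 against (Day, Dusk): payoffs 8, -9 → best response Dawn.
Species 1 against (Day, Night): payoffs 1, -2 → best response Dawn.
Species 1 against (Dusk, Dusk): payoffs 2, -3 → best response Dawn.
Species 1 against (Dusk, Night): payoffs -8, -5 → best response Day.
Species 1 against (Night, Dusk): payoffs -2, 6 → best response Day.
Species 1 against (Night, Night): payoffs -8, 1 → best response Day.
Species 2 against (Dawn, Dusk): payoffs 3, 2, -1 → best response Day.
Species 2 against (Dawn, Night): payoffs 5, 6, 3 → best response Dusk.
Species 2 against (Day, Dusk): payoffs 1, -9, 0 → best response Day.
Species 2 against (Day, Night): payoffs 2, 0, 4 → best response Night.
Species 3 against (Dawn, Day): payoffs -2, 6 → best response Night.
Species 3 against (Dawn, Dusk): payoffs -9, -7 → best response Night.
Species 3 against (Dawn, Night): payoffs 0, -7 → best response Dusk.
Species 3 against (Day, Day): payoffs 8, -4 → best response Dusk.
Species 3 against (Day, Dusk): payoffs -3, -6 → best response Dusk.
Species 3 against (Day, Night): payoffs -9, 1 → best response Night.
Mutual best responses: (Day, Night, Night).

(Day, Night, Night)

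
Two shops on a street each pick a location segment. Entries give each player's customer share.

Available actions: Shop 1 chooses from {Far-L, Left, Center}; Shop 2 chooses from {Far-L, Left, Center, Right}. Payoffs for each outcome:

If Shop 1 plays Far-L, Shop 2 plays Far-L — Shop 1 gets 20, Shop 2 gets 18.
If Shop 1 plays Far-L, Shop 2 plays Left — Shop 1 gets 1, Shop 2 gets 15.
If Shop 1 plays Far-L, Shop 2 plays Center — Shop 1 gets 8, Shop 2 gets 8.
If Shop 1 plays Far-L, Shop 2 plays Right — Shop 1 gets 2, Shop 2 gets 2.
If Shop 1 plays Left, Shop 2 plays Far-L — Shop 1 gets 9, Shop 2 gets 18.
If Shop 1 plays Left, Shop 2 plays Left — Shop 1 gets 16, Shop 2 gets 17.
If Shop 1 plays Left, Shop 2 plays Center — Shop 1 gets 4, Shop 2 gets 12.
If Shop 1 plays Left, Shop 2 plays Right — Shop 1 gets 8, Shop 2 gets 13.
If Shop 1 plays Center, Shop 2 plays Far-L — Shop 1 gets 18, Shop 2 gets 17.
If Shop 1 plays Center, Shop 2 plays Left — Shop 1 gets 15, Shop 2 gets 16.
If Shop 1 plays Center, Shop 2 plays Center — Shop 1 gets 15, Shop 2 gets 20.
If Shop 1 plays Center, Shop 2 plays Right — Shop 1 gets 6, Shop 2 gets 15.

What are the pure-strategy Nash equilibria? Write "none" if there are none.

(Far-L, Far-L): Shop 1 gets 20, best alternative 18; Shop 2 gets 18, best alternative 15. No profitable deviation — NE.
(Far-L, Left): Shop 1 can switch to Left (1 → 16). Not NE.
(Far-L, Center): Shop 1 can switch to Center (8 → 15). Not NE.
(Far-L, Right): Shop 1 can switch to Left (2 → 8). Not NE.
(Left, Far-L): Shop 1 can switch to Far-L (9 → 20). Not NE.
(Left, Left): Shop 2 can switch to Far-L (17 → 18). Not NE.
(Left, Center): Shop 1 can switch to Far-L (4 → 8). Not NE.
(Left, Right): Shop 2 can switch to Far-L (13 → 18). Not NE.
(Center, Far-L): Shop 1 can switch to Far-L (18 → 20). Not NE.
(Center, Center): Shop 1 gets 15, best alternative 8; Shop 2 gets 20, best alternative 17. No profitable deviation — NE.
(The remaining 2 profiles each have a profitable deviation by the same check.)

(Far-L, Far-L) and (Center, Center)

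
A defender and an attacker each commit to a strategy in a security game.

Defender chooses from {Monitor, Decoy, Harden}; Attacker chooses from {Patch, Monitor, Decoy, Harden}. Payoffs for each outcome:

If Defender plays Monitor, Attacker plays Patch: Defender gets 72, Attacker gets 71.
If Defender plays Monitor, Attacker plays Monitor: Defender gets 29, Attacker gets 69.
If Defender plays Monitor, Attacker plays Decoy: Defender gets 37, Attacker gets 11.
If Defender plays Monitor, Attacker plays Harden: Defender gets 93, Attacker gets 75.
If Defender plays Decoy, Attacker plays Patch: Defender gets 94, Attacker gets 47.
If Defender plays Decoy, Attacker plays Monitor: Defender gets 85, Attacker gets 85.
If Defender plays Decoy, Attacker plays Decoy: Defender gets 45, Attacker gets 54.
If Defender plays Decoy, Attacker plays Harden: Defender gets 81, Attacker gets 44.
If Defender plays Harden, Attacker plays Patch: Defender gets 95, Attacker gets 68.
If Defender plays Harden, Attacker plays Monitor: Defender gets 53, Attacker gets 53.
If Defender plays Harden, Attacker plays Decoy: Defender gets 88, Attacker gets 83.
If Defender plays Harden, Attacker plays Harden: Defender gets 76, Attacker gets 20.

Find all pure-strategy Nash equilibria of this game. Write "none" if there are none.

Pure-strategy Nash equilibria: (Monitor, Harden) and (Decoy, Monitor) and (Harden, Decoy)

(Monitor, Patch): Defender can switch to Decoy (72 → 94). Not NE.
(Monitor, Monitor): Defender can switch to Decoy (29 → 85). Not NE.
(Monitor, Decoy): Defender can switch to Decoy (37 → 45). Not NE.
(Monitor, Harden): Defender gets 93, best alternative 81; Attacker gets 75, best alternative 71. No profitable deviation — NE.
(Decoy, Patch): Defender can switch to Harden (94 → 95). Not NE.
(Decoy, Monitor): Defender gets 85, best alternative 53; Attacker gets 85, best alternative 54. No profitable deviation — NE.
(Decoy, Decoy): Defender can switch to Harden (45 → 88). Not NE.
(Decoy, Harden): Defender can switch to Monitor (81 → 93). Not NE.
(Harden, Patch): Attacker can switch to Decoy (68 → 83). Not NE.
(Harden, Monitor): Defender can switch to Decoy (53 → 85). Not NE.
(Harden, Decoy): Defender gets 88, best alternative 45; Attacker gets 83, best alternative 68. No profitable deviation — NE.
(The remaining 1 profile has a profitable deviation by the same check.)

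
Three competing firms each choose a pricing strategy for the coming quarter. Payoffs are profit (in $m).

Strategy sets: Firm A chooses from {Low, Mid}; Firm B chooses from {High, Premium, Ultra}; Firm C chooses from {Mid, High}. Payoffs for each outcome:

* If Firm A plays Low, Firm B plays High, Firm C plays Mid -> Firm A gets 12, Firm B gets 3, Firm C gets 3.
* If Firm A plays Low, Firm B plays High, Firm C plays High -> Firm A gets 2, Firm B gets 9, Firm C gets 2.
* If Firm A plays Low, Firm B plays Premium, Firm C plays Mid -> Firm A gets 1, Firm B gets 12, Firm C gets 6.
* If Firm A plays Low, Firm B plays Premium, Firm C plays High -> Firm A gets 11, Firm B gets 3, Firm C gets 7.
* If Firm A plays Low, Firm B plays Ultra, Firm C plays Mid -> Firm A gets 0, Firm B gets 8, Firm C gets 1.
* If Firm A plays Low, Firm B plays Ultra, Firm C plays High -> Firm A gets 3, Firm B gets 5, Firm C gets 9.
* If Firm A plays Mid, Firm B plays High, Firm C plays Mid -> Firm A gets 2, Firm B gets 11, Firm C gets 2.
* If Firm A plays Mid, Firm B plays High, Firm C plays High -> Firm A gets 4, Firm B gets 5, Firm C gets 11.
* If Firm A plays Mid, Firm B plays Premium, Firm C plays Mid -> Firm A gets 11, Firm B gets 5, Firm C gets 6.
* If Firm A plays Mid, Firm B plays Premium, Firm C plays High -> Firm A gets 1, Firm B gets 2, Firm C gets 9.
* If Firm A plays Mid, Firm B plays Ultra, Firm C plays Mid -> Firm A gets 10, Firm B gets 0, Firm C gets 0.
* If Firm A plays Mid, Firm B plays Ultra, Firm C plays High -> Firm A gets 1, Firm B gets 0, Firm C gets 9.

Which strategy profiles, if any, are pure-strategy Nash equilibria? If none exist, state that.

For each player, find the best response to each opponent profile; mutual best responses are the pure NE.
Firm A against (High, Mid): payoffs 12, 2 → best response Low.
Firm A against (High, High): payoffs 2, 4 → best response Mid.
Firm A against (Premium, Mid): payoffs 1, 11 → best response Mid.
Firm A against (Premium, High): payoffs 11, 1 → best response Low.
Firm A against (Ultra, Mid): payoffs 0, 10 → best response Mid.
Firm A against (Ultra, High): payoffs 3, 1 → best response Low.
Firm B against (Low, Mid): payoffs 3, 12, 8 → best response Premium.
Firm B against (Low, High): payoffs 9, 3, 5 → best response High.
Firm B against (Mid, Mid): payoffs 11, 5, 0 → best response High.
Firm B against (Mid, High): payoffs 5, 2, 0 → best response High.
Firm C against (Low, High): payoffs 3, 2 → best response Mid.
Firm C against (Low, Premium): payoffs 6, 7 → best response High.
Firm C against (Low, Ultra): payoffs 1, 9 → best response High.
Firm C against (Mid, High): payoffs 2, 11 → best response High.
Firm C against (Mid, Premium): payoffs 6, 9 → best response High.
Firm C against (Mid, Ultra): payoffs 0, 9 → best response High.
Mutual best responses: (Mid, High, High).

(Mid, High, High)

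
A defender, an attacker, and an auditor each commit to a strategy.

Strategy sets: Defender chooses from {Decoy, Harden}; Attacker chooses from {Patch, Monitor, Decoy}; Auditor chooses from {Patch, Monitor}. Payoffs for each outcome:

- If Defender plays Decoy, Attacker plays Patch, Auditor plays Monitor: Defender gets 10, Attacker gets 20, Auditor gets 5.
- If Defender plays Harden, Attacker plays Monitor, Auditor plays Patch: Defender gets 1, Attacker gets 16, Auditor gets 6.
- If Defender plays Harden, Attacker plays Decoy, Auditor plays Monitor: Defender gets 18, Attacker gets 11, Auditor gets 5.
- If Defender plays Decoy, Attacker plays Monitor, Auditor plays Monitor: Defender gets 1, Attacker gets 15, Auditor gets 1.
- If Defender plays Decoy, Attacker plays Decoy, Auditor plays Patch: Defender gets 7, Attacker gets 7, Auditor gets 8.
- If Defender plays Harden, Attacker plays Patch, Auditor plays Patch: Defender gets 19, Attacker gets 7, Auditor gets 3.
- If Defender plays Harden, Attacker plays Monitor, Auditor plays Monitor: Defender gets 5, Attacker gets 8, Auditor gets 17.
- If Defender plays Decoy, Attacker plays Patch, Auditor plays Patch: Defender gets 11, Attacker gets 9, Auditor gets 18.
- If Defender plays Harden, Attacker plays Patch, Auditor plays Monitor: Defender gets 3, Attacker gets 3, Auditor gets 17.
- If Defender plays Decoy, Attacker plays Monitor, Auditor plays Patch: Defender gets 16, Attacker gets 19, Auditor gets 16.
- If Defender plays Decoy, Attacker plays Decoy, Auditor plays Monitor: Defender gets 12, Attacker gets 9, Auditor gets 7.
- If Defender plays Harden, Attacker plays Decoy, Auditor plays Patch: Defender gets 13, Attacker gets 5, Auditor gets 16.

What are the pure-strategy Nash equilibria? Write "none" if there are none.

For each player, find the best response to each opponent profile; mutual best responses are the pure NE.
Defender against (Patch, Patch): payoffs 11, 19 → best response Harden.
Defender against (Patch, Monitor): payoffs 10, 3 → best response Decoy.
Defender against (Monitor, Patch): payoffs 16, 1 → best response Decoy.
Defender against (Monitor, Monitor): payoffs 1, 5 → best response Harden.
Defender against (Decoy, Patch): payoffs 7, 13 → best response Harden.
Defender against (Decoy, Monitor): payoffs 12, 18 → best response Harden.
Attacker against (Decoy, Patch): payoffs 9, 19, 7 → best response Monitor.
Attacker against (Decoy, Monitor): payoffs 20, 15, 9 → best response Patch.
Attacker against (Harden, Patch): payoffs 7, 16, 5 → best response Monitor.
Attacker against (Harden, Monitor): payoffs 3, 8, 11 → best response Decoy.
Auditor against (Decoy, Patch): payoffs 18, 5 → best response Patch.
Auditor against (Decoy, Monitor): payoffs 16, 1 → best response Patch.
Auditor against (Decoy, Decoy): payoffs 8, 7 → best response Patch.
Auditor against (Harden, Patch): payoffs 3, 17 → best response Monitor.
Auditor against (Harden, Monitor): payoffs 6, 17 → best response Monitor.
Auditor against (Harden, Decoy): payoffs 16, 5 → best response Patch.
Mutual best responses: (Decoy, Monitor, Patch).

Pure NE: (Decoy, Monitor, Patch)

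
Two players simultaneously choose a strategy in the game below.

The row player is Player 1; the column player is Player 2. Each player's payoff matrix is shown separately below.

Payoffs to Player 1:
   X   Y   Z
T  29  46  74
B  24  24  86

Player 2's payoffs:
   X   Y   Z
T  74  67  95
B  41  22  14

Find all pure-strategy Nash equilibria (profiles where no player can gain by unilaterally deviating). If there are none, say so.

For each player, find the best response to each opponent profile; mutual best responses are the pure NE.
Player 1 against X: payoffs 29, 24 → best response T.
Player 1 against Y: payoffs 46, 24 → best response T.
Player 1 against Z: payoffs 74, 86 → best response B.
Player 2 against T: payoffs 74, 67, 95 → best response Z.
Player 2 against B: payoffs 41, 22, 14 → best response X.
No profile is a mutual best response for all players.

none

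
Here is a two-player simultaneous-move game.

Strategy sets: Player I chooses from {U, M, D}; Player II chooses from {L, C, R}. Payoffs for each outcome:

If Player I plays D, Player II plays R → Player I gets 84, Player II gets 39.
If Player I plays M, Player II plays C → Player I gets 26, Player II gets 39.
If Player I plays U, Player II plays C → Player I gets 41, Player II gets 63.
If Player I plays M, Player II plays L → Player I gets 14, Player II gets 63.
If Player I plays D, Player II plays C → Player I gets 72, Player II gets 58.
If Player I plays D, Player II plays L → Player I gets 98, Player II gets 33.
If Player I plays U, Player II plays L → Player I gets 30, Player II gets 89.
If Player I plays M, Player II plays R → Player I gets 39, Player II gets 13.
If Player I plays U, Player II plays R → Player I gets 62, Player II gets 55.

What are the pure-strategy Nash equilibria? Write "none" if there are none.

(D, C)

For each strategy profile, look for a profitable unilateral deviation.
(U, L): Player I can switch to D (30 → 98). Not NE.
(U, C): Player I can switch to D (41 → 72). Not NE.
(U, R): Player I can switch to D (62 → 84). Not NE.
(M, L): Player I can switch to U (14 → 30). Not NE.
(M, C): Player I can switch to U (26 → 41). Not NE.
(M, R): Player I can switch to U (39 → 62). Not NE.
(D, L): Player II can switch to C (33 → 58). Not NE.
(D, C): Player I gets 72, best alternative 41; Player II gets 58, best alternative 39. No profitable deviation — NE.
(D, R): Player II can switch to C (39 → 58). Not NE.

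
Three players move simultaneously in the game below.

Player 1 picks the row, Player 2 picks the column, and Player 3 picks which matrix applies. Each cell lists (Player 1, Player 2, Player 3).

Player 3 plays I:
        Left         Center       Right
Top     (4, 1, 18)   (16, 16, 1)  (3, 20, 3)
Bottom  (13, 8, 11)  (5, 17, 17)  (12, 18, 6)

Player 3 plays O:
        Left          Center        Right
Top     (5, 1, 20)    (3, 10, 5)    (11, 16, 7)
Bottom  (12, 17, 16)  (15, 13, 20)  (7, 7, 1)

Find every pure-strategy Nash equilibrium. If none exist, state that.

Player 1 against (Left, I): payoffs 4, 13 → best response Bottom.
Player 1 against (Left, O): payoffs 5, 12 → best response Bottom.
Player 1 against (Center, I): payoffs 16, 5 → best response Top.
Player 1 against (Center, O): payoffs 3, 15 → best response Bottom.
Player 1 against (Right, I): payoffs 3, 12 → best response Bottom.
Player 1 against (Right, O): payoffs 11, 7 → best response Top.
Player 2 against (Top, I): payoffs 1, 16, 20 → best response Right.
Player 2 against (Top, O): payoffs 1, 10, 16 → best response Right.
Player 2 against (Bottom, I): payoffs 8, 17, 18 → best response Right.
Player 2 against (Bottom, O): payoffs 17, 13, 7 → best response Left.
Player 3 against (Top, Left): payoffs 18, 20 → best response O.
Player 3 against (Top, Center): payoffs 1, 5 → best response O.
Player 3 against (Top, Right): payoffs 3, 7 → best response O.
Player 3 against (Bottom, Left): payoffs 11, 16 → best response O.
Player 3 against (Bottom, Center): payoffs 17, 20 → best response O.
Player 3 against (Bottom, Right): payoffs 6, 1 → best response I.
Mutual best responses: (Top, Right, O); (Bottom, Left, O); (Bottom, Right, I).

Pure-strategy Nash equilibria: (Top, Right, O); (Bottom, Left, O); (Bottom, Right, I)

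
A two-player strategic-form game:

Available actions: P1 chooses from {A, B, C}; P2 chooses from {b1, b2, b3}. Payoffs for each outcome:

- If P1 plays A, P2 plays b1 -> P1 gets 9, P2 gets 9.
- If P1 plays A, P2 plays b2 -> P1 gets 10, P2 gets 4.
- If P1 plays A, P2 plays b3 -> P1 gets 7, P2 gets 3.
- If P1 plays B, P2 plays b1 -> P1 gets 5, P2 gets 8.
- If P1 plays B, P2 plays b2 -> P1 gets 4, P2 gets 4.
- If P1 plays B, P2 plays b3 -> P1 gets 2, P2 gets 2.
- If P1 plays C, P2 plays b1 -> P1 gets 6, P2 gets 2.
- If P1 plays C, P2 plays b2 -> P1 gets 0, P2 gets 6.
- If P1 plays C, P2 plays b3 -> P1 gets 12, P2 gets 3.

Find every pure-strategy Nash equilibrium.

(A, b1): P1 gets 9, best alternative 6; P2 gets 9, best alternative 4. No profitable deviation — NE.
(A, b2): P2 can switch to b1 (4 → 9). Not NE.
(A, b3): P1 can switch to C (7 → 12). Not NE.
(B, b1): P1 can switch to A (5 → 9). Not NE.
(B, b2): P1 can switch to A (4 → 10). Not NE.
(B, b3): P1 can switch to A (2 → 7). Not NE.
(C, b1): P1 can switch to A (6 → 9). Not NE.
(C, b2): P1 can switch to A (0 → 10). Not NE.
(C, b3): P2 can switch to b2 (3 → 6). Not NE.

Pure NE: (A, b1)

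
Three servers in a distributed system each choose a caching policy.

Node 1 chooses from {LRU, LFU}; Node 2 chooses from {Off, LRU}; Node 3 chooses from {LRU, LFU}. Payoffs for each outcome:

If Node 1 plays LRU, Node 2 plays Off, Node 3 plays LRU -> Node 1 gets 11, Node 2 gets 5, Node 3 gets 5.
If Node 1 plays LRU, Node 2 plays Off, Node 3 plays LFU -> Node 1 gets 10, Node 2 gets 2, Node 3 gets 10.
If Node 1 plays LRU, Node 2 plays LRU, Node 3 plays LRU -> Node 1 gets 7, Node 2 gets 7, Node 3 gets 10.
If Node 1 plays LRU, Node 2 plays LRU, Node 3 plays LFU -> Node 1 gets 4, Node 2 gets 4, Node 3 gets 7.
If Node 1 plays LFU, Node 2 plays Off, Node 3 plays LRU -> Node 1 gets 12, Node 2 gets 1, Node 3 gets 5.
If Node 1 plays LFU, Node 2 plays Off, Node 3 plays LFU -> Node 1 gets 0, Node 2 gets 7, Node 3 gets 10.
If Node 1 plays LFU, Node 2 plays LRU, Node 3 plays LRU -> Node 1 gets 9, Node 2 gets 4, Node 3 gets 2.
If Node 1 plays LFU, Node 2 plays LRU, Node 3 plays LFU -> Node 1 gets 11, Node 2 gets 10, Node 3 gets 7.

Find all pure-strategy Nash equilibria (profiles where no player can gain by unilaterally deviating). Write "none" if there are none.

(LFU, LRU, LFU)

Node 1 against (Off, LRU): payoffs 11, 12 → best response LFU.
Node 1 against (Off, LFU): payoffs 10, 0 → best response LRU.
Node 1 against (LRU, LRU): payoffs 7, 9 → best response LFU.
Node 1 against (LRU, LFU): payoffs 4, 11 → best response LFU.
Node 2 against (LRU, LRU): payoffs 5, 7 → best response LRU.
Node 2 against (LRU, LFU): payoffs 2, 4 → best response LRU.
Node 2 against (LFU, LRU): payoffs 1, 4 → best response LRU.
Node 2 against (LFU, LFU): payoffs 7, 10 → best response LRU.
Node 3 against (LRU, Off): payoffs 5, 10 → best response LFU.
Node 3 against (LRU, LRU): payoffs 10, 7 → best response LRU.
Node 3 against (LFU, Off): payoffs 5, 10 → best response LFU.
Node 3 against (LFU, LRU): payoffs 2, 7 → best response LFU.
Mutual best responses: (LFU, LRU, LFU).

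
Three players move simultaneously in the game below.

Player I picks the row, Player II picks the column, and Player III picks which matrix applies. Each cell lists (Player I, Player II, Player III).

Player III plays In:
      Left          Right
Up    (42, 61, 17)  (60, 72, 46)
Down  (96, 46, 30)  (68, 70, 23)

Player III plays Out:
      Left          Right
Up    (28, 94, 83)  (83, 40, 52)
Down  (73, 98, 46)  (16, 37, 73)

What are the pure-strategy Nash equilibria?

Player I against (Left, In): payoffs 42, 96 → best response Down.
Player I against (Left, Out): payoffs 28, 73 → best response Down.
Player I against (Right, In): payoffs 60, 68 → best response Down.
Player I against (Right, Out): payoffs 83, 16 → best response Up.
Player II against (Up, In): payoffs 61, 72 → best response Right.
Player II against (Up, Out): payoffs 94, 40 → best response Left.
Player II against (Down, In): payoffs 46, 70 → best response Right.
Player II against (Down, Out): payoffs 98, 37 → best response Left.
Player III against (Up, Left): payoffs 17, 83 → best response Out.
Player III against (Up, Right): payoffs 46, 52 → best response Out.
Player III against (Down, Left): payoffs 30, 46 → best response Out.
Player III against (Down, Right): payoffs 23, 73 → best response Out.
Mutual best responses: (Down, Left, Out).

Pure NE: (Down, Left, Out)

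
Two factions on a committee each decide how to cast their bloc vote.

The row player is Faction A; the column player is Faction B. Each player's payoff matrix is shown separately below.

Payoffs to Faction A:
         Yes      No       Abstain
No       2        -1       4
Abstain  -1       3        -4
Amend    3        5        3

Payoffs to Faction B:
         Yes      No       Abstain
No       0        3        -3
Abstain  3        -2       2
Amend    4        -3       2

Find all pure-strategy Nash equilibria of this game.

The unique pure-strategy Nash equilibrium is (Amend, Yes).

(No, Yes): Faction A can switch to Amend (2 → 3). Not NE.
(No, No): Faction A can switch to Abstain (-1 → 3). Not NE.
(No, Abstain): Faction B can switch to Yes (-3 → 0). Not NE.
(Abstain, Yes): Faction A can switch to No (-1 → 2). Not NE.
(Abstain, No): Faction A can switch to Amend (3 → 5). Not NE.
(Abstain, Abstain): Faction A can switch to No (-4 → 4). Not NE.
(Amend, Yes): Faction A gets 3, best alternative 2; Faction B gets 4, best alternative 2. No profitable deviation — NE.
(Amend, No): Faction B can switch to Yes (-3 → 4). Not NE.
(Amend, Abstain): Faction A can switch to No (3 → 4). Not NE.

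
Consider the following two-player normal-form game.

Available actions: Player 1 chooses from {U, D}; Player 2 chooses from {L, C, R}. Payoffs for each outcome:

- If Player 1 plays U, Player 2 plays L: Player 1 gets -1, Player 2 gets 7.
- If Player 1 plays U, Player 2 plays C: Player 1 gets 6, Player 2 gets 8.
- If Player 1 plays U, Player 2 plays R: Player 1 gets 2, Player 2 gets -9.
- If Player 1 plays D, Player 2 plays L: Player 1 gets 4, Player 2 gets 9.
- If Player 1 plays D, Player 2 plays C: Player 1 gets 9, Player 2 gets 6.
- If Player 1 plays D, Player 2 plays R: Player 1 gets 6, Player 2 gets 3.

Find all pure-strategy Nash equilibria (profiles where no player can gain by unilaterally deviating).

Player 1 against L: payoffs -1, 4 → best response D.
Player 1 against C: payoffs 6, 9 → best response D.
Player 1 against R: payoffs 2, 6 → best response D.
Player 2 against U: payoffs 7, 8, -9 → best response C.
Player 2 against D: payoffs 9, 6, 3 → best response L.
Mutual best responses: (D, L).

(D, L)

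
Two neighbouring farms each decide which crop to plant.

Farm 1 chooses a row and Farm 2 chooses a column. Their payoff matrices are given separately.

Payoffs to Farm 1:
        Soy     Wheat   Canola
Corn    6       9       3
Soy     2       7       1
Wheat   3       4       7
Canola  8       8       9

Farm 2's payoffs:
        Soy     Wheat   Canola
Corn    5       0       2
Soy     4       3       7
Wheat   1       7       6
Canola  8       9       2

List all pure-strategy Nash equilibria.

Farm 1 against Soy: payoffs 6, 2, 3, 8 → best response Canola.
Farm 1 against Wheat: payoffs 9, 7, 4, 8 → best response Corn.
Farm 1 against Canola: payoffs 3, 1, 7, 9 → best response Canola.
Farm 2 against Corn: payoffs 5, 0, 2 → best response Soy.
Farm 2 against Soy: payoffs 4, 3, 7 → best response Canola.
Farm 2 against Wheat: payoffs 1, 7, 6 → best response Wheat.
Farm 2 against Canola: payoffs 8, 9, 2 → best response Wheat.
No profile is a mutual best response for all players.

This game has no pure Nash equilibrium.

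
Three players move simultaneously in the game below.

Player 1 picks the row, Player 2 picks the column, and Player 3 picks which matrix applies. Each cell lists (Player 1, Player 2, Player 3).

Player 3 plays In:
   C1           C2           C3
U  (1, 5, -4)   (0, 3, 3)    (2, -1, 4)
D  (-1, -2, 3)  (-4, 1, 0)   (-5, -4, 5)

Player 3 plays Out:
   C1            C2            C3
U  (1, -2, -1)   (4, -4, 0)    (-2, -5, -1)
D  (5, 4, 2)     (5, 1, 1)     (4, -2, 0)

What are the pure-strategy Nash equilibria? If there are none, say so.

Player 1 against (C1, In): payoffs 1, -1 → best response U.
Player 1 against (C1, Out): payoffs 1, 5 → best response D.
Player 1 against (C2, In): payoffs 0, -4 → best response U.
Player 1 against (C2, Out): payoffs 4, 5 → best response D.
Player 1 against (C3, In): payoffs 2, -5 → best response U.
Player 1 against (C3, Out): payoffs -2, 4 → best response D.
Player 2 against (U, In): payoffs 5, 3, -1 → best response C1.
Player 2 against (U, Out): payoffs -2, -4, -5 → best response C1.
Player 2 against (D, In): payoffs -2, 1, -4 → best response C2.
Player 2 against (D, Out): payoffs 4, 1, -2 → best response C1.
Player 3 against (U, C1): payoffs -4, -1 → best response Out.
Player 3 against (U, C2): payoffs 3, 0 → best response In.
Player 3 against (U, C3): payoffs 4, -1 → best response In.
Player 3 against (D, C1): payoffs 3, 2 → best response In.
Player 3 against (D, C2): payoffs 0, 1 → best response Out.
Player 3 against (D, C3): payoffs 5, 0 → best response In.
No profile is a mutual best response for all players.

This game has no pure Nash equilibrium.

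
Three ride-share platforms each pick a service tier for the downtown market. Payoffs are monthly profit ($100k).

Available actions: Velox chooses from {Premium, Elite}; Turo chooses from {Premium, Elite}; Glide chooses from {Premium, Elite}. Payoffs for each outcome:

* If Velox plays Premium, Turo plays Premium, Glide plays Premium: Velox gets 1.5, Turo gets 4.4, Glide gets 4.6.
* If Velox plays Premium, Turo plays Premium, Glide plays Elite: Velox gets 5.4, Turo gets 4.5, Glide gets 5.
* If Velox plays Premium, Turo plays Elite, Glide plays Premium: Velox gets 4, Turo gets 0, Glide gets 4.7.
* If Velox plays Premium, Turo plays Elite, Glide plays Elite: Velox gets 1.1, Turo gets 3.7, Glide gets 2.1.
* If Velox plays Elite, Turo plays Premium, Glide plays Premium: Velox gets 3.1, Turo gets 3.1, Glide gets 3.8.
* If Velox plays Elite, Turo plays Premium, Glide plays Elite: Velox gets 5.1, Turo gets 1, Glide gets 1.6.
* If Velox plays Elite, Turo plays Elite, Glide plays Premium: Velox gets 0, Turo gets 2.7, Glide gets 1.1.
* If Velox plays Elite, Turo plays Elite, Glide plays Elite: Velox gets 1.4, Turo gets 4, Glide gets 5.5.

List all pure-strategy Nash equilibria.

Pure-strategy Nash equilibria: (Premium, Premium, Elite) and (Elite, Premium, Premium) and (Elite, Elite, Elite)

Velox against (Premium, Premium): payoffs 1.5, 3.1 → best response Elite.
Velox against (Premium, Elite): payoffs 5.4, 5.1 → best response Premium.
Velox against (Elite, Premium): payoffs 4, 0 → best response Premium.
Velox against (Elite, Elite): payoffs 1.1, 1.4 → best response Elite.
Turo against (Premium, Premium): payoffs 4.4, 0 → best response Premium.
Turo against (Premium, Elite): payoffs 4.5, 3.7 → best response Premium.
Turo against (Elite, Premium): payoffs 3.1, 2.7 → best response Premium.
Turo against (Elite, Elite): payoffs 1, 4 → best response Elite.
Glide against (Premium, Premium): payoffs 4.6, 5 → best response Elite.
Glide against (Premium, Elite): payoffs 4.7, 2.1 → best response Premium.
Glide against (Elite, Premium): payoffs 3.8, 1.6 → best response Premium.
Glide against (Elite, Elite): payoffs 1.1, 5.5 → best response Elite.
Mutual best responses: (Premium, Premium, Elite); (Elite, Premium, Premium); (Elite, Elite, Elite).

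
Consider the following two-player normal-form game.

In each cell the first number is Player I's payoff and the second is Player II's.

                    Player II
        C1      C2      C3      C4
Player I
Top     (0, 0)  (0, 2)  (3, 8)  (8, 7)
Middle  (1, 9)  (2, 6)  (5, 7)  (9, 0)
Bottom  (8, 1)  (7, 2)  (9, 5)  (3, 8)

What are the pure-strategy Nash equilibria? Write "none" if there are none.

none

Check each profile: it is a Nash equilibrium iff no player can strictly gain by switching unilaterally.
(Top, C1): Player I can switch to Middle (0 → 1). Not NE.
(Top, C2): Player I can switch to Middle (0 → 2). Not NE.
(Top, C3): Player I can switch to Middle (3 → 5). Not NE.
(Top, C4): Player I can switch to Middle (8 → 9). Not NE.
(Middle, C1): Player I can switch to Bottom (1 → 8). Not NE.
(Middle, C2): Player I can switch to Bottom (2 → 7). Not NE.
(The remaining 6 profiles each have a profitable deviation by the same check.)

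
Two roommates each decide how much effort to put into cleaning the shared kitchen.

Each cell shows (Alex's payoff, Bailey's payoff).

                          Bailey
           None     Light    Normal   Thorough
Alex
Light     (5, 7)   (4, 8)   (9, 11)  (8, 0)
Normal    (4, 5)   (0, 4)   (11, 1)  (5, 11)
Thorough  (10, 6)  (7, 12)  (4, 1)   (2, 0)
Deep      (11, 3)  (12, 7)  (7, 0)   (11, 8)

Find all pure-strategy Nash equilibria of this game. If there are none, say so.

(Deep, Thorough)

For each strategy profile, look for a profitable unilateral deviation.
(Light, None): Alex can switch to Thorough (5 → 10). Not NE.
(Light, Light): Alex can switch to Thorough (4 → 7). Not NE.
(Light, Normal): Alex can switch to Normal (9 → 11). Not NE.
(Light, Thorough): Alex can switch to Deep (8 → 11). Not NE.
(Normal, None): Alex can switch to Light (4 → 5). Not NE.
(Normal, Light): Alex can switch to Light (0 → 4). Not NE.
(Normal, Normal): Bailey can switch to None (1 → 5). Not NE.
(Normal, Thorough): Alex can switch to Light (5 → 8). Not NE.
(Thorough, None): Alex can switch to Deep (10 → 11). Not NE.
(Thorough, Light): Alex can switch to Deep (7 → 12). Not NE.
(Thorough, Normal): Alex can switch to Light (4 → 9). Not NE.
(Thorough, Thorough): Alex can switch to Light (2 → 8). Not NE.
(Deep, Thorough): Alex gets 11, best alternative 8; Bailey gets 8, best alternative 7. No profitable deviation — NE.
(The remaining 3 profiles each have a profitable deviation by the same check.)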